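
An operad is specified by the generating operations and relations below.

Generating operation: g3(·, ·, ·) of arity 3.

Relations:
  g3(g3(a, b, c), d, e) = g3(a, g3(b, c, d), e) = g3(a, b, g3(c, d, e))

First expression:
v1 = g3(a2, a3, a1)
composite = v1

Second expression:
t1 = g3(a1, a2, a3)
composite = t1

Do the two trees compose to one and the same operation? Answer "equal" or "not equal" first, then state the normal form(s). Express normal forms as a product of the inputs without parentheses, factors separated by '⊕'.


The first composite normalizes to a2 ⊕ a3 ⊕ a1
The second composite normalizes to a1 ⊕ a2 ⊕ a3
Distinct normal forms: not equal.

not equal; the first gives a2 ⊕ a3 ⊕ a1 and the second a1 ⊕ a2 ⊕ a3


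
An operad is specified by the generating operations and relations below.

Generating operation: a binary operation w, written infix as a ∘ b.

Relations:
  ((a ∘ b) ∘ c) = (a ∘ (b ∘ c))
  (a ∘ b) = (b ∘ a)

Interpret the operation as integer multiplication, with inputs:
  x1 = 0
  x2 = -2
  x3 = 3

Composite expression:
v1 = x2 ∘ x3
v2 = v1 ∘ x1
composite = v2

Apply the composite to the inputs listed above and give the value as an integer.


0


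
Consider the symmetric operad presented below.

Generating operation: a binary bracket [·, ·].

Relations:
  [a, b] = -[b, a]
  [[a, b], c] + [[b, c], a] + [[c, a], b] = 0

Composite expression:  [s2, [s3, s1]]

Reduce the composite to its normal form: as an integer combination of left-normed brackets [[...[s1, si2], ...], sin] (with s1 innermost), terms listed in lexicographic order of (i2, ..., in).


[[s1, s3], s2]

Left-normed coefficients sit on the s1-initial expansion words.
Composite bracket: [s2, [s3, s1]]
Full expansion: 4 signed words from ab - ba (2^2 = 4).
Only words starting with s1 matter:
  the word s1s3s2 carries sign +1 and contributes +[[s1, s3], s2]


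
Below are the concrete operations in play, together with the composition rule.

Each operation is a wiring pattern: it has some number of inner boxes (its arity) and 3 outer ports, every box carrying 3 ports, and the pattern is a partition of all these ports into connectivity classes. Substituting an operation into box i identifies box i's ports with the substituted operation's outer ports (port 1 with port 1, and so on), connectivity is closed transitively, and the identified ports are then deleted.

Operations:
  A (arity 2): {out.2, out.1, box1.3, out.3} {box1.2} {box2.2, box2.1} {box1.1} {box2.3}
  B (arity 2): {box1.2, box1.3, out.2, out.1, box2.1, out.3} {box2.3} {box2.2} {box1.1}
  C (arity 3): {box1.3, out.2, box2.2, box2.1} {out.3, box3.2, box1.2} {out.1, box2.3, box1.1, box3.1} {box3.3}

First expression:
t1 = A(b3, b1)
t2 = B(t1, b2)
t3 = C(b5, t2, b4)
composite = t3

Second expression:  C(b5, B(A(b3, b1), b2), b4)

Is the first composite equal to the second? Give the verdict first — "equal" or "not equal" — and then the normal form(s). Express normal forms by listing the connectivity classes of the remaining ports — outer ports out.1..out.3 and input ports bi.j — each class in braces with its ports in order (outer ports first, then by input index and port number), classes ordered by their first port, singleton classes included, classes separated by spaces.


equal — both sides give {out.1, out.2, b2.1, b3.3, b4.1, b5.1, b5.3} {out.3, b4.2, b5.2} {b1.1, b1.2} {b1.3} {b2.2} {b2.3} {b3.1} {b3.2} {b4.3}

Normal form of the first expression: {out.1, out.2, b2.1, b3.3, b4.1, b5.1, b5.3} {out.3, b4.2, b5.2} {b1.1, b1.2} {b1.3} {b2.2} {b2.3} {b3.1} {b3.2} {b4.3}
Normal form of the second expression: {out.1, out.2, b2.1, b3.3, b4.1, b5.1, b5.3} {out.3, b4.2, b5.2} {b1.1, b1.2} {b1.3} {b2.2} {b2.3} {b3.1} {b3.2} {b4.3}
Identical normal forms: equal.


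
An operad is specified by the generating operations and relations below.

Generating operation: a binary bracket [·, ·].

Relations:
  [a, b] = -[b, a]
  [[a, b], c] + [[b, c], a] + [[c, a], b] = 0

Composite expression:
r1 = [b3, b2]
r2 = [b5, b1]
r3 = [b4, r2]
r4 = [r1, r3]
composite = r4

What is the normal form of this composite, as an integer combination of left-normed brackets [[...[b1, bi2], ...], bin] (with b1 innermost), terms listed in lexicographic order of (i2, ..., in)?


[[[[b1, b5], b4], b2], b3] - [[[[b1, b5], b4], b3], b2]

Antisymmetry and Jacobi reduce to b1-anchored left-normed brackets.
Composite bracket: [[b3, b2], [b4, [b5, b1]]]
Under [a, b] = ab - ba we get 16 signed associative words (2^4 = 16).
Words beginning with b1 determine it all:
  the word b1b5b4b2b3 carries sign +1 and contributes +[[[[b1, b5], b4], b2], b3]
  the word b1b5b4b3b2 carries sign -1 and contributes -[[[[b1, b5], b4], b3], b2]


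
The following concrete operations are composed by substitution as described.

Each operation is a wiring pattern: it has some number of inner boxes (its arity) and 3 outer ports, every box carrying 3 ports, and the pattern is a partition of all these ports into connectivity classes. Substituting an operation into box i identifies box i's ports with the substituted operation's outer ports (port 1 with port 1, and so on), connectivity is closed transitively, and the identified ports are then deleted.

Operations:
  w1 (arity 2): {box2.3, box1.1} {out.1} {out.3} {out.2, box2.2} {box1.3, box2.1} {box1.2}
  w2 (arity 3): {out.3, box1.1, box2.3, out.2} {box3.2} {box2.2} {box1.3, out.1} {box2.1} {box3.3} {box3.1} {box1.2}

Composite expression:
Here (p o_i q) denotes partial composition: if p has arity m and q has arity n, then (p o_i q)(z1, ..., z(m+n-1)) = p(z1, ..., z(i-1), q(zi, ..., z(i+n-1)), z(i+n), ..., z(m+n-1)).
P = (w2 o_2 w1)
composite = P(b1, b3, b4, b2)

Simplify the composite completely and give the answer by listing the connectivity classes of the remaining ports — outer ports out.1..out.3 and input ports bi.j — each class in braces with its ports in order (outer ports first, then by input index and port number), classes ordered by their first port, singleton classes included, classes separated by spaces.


{out.1, b1.3} {out.2, out.3, b1.1} {b1.2} {b2.1} {b2.2} {b2.3} {b3.1, b4.3} {b3.2} {b3.3, b4.1} {b4.2}

Two ports join when wires chain via w2-identified ports.
composing w1 on (b3, b4), with out.j its own outer ports: {out.1} {out.2, b4.2} {out.3} {b3.1, b4.3} {b3.2} {b3.3, b4.1}
composing w2 on (b1, b3, b4, b2), with out.j its own outer ports: {out.1, b1.3} {out.2, out.3, b1.1} {b1.2} {b2.1} {b2.2} {b2.3} {b3.1, b4.3} {b3.2} {b3.3, b4.1} {b4.2}


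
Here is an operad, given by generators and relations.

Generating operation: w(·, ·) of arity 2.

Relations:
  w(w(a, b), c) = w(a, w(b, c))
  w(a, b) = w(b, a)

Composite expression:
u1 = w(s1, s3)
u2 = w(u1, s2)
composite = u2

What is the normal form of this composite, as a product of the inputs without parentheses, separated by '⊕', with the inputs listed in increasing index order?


s1 ⊕ s2 ⊕ s3

Shape and order are irrelevant to w; the s-input set decides.
w(s1, s3) reduces to s1 ⊕ s3
w(w(s1, s3), s2) reduces to s1 ⊕ s3 ⊕ s2
sorting the factors by input index: s1 ⊕ s2 ⊕ s3


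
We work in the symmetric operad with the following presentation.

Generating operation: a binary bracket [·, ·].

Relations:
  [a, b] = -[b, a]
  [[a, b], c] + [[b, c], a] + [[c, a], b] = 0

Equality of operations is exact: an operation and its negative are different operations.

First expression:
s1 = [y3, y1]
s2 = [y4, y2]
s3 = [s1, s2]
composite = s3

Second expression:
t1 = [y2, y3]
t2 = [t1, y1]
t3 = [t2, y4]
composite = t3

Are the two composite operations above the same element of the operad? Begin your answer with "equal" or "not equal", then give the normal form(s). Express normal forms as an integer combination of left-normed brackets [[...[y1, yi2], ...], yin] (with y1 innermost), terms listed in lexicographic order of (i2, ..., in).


In normal form, the first expression is [[[y1, y3], y2], y4] - [[[y1, y3], y4], y2]
In normal form, the second expression is -[[[y1, y2], y3], y4] + [[[y1, y3], y2], y4]
Different reductions; not equal.

not equal — first [[[y1, y3], y2], y4] - [[[y1, y3], y4], y2], second -[[[y1, y2], y3], y4] + [[[y1, y3], y2], y4]


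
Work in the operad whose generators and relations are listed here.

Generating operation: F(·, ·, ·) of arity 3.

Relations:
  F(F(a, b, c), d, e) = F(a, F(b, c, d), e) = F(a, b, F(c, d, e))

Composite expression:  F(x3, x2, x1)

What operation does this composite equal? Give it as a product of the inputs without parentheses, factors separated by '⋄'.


Every regrouping of F is equal, so read the x-inputs in written order.
F(x3, x2, x1) spells out as x3 ⋄ x2 ⋄ x1

x3 ⋄ x2 ⋄ x1


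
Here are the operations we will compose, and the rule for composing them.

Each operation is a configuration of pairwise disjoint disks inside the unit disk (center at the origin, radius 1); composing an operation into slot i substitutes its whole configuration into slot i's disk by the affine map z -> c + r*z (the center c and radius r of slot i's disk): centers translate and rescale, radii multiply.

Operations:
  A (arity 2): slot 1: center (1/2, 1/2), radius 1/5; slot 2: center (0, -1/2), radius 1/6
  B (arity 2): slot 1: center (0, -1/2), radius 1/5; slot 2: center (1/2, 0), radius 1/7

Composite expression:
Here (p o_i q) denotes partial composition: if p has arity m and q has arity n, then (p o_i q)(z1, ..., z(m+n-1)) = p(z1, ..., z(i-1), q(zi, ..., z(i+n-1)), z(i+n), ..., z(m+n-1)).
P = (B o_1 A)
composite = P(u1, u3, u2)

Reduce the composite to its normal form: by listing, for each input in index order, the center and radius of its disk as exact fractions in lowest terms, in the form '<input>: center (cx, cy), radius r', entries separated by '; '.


u1: center (1/10, -2/5), radius 1/25; u2: center (1/2, 0), radius 1/7; u3: center (0, -3/5), radius 1/30

Affine substitution under B: radii multiply and u-centers shift.
tracing u1 down its 2-map path: center (1/10, -2/5), radius 1/25
tracing u3 down its 2-map path: center (0, -3/5), radius 1/30
tracing u2 down its 1-map path: center (1/2, 0), radius 1/7


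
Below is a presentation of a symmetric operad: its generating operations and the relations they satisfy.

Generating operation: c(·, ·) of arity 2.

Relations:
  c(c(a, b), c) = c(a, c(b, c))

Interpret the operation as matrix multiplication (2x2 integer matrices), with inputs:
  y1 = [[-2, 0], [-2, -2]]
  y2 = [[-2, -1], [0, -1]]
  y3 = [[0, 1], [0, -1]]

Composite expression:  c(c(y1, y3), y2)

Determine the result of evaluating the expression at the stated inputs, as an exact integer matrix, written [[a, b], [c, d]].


[[0, 2], [0, 0]]

c(y1, y3) = [[0, -2], [0, 0]]
c(c(y1, y3), y2) = [[0, 2], [0, 0]]


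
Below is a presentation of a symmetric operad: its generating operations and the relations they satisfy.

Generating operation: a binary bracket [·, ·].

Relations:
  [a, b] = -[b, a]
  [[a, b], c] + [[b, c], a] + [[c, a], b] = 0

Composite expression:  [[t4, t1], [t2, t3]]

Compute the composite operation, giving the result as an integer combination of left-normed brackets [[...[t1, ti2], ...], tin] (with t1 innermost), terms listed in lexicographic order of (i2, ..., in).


-[[[t1, t4], t2], t3] + [[[t1, t4], t3], t2]

Antisymmetry and Jacobi reduce to t1-anchored left-normed brackets.
Composite bracket: [[t4, t1], [t2, t3]]
Full expansion: 8 signed words from ab - ba (2^3 = 8).
The t1-initial words carry the normal form:
  the word t1t4t2t3 carries sign -1 and contributes -[[[t1, t4], t2], t3]
  the word t1t4t3t2 carries sign +1 and contributes +[[[t1, t4], t3], t2]


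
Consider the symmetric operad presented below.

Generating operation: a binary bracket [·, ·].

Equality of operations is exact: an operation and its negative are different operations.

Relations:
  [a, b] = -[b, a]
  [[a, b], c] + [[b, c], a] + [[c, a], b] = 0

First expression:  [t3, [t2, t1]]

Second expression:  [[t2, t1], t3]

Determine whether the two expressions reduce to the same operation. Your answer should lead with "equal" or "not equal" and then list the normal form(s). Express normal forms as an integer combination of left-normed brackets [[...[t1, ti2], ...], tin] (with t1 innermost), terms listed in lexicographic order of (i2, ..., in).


not equal: they reduce to [[t1, t2], t3] and -[[t1, t2], t3]

The first expression reduces to [[t1, t2], t3]
The second expression reduces to -[[t1, t2], t3]
They disagree, so not equal.


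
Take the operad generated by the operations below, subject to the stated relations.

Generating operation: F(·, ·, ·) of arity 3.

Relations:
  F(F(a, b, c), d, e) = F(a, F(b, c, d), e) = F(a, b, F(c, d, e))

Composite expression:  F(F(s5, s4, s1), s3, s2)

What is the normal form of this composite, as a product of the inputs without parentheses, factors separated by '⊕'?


Associativity of F dissolves the nesting; only the s-input order survives.
F(s5, s4, s1) flattens to s5 ⊕ s4 ⊕ s1
F(F(s5, s4, s1), s3, s2) flattens to s5 ⊕ s4 ⊕ s1 ⊕ s3 ⊕ s2

s5 ⊕ s4 ⊕ s1 ⊕ s3 ⊕ s2


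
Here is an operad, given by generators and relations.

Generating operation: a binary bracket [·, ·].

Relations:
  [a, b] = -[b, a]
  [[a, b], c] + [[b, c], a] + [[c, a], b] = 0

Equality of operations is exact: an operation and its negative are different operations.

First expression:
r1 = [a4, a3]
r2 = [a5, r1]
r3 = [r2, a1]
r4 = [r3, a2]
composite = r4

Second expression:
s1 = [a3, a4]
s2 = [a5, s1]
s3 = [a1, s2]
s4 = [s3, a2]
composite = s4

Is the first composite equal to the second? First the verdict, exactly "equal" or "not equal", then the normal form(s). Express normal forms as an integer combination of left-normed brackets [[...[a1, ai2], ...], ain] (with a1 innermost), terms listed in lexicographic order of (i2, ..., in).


equal: each reduces to -[[[[a1, a3], a4], a5], a2] + [[[[a1, a4], a3], a5], a2] + [[[[a1, a5], a3], a4], a2] - [[[[a1, a5], a4], a3], a2]

The first expression, normalized: -[[[[a1, a3], a4], a5], a2] + [[[[a1, a4], a3], a5], a2] + [[[[a1, a5], a3], a4], a2] - [[[[a1, a5], a4], a3], a2]
The second expression, normalized: -[[[[a1, a3], a4], a5], a2] + [[[[a1, a4], a3], a5], a2] + [[[[a1, a5], a3], a4], a2] - [[[[a1, a5], a4], a3], a2]
Both agree, so they are equal.


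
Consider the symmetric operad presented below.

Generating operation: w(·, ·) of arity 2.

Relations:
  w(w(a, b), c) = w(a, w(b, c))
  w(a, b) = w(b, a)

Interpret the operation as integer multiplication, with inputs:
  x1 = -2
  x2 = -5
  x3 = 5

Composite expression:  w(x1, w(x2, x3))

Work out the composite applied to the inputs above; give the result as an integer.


w(x2, x3) = -25
w(x1, w(x2, x3)) = 50

50


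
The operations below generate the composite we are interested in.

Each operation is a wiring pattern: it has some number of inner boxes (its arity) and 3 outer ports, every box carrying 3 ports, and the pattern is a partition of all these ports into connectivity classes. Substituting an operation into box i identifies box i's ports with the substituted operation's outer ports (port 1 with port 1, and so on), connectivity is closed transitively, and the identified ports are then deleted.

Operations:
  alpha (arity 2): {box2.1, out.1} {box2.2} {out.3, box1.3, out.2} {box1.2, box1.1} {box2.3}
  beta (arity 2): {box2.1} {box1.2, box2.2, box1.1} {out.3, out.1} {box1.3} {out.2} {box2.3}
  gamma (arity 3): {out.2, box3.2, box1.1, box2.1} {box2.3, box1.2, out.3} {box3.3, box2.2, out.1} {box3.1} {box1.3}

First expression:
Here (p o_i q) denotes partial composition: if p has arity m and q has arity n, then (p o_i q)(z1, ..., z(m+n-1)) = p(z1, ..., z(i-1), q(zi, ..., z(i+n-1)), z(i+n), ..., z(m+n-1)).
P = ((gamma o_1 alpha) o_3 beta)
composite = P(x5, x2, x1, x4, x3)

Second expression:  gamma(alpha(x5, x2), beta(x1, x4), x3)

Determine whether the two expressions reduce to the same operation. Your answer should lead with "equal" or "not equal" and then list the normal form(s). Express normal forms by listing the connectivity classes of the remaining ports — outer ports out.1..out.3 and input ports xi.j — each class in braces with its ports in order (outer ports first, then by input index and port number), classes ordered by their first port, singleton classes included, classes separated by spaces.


equal: each reduces to {out.1, x3.3} {out.2, out.3, x2.1, x3.2, x5.3} {x1.1, x1.2, x4.2} {x1.3} {x2.2} {x2.3} {x3.1} {x4.1} {x4.3} {x5.1, x5.2}

The first expression, normalized: {out.1, x3.3} {out.2, out.3, x2.1, x3.2, x5.3} {x1.1, x1.2, x4.2} {x1.3} {x2.2} {x2.3} {x3.1} {x4.1} {x4.3} {x5.1, x5.2}
The second expression, normalized: {out.1, x3.3} {out.2, out.3, x2.1, x3.2, x5.3} {x1.1, x1.2, x4.2} {x1.3} {x2.2} {x2.3} {x3.1} {x4.1} {x4.3} {x5.1, x5.2}
Same normal form: equal.


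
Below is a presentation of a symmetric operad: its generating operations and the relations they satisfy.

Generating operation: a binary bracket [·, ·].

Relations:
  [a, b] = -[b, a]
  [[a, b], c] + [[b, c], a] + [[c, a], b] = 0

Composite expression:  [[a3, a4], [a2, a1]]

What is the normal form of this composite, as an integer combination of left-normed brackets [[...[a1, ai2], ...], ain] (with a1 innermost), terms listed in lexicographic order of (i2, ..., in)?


[[[a1, a2], a3], a4] - [[[a1, a2], a4], a3]

Skip Jacobi rewriting: expand, keep a1-initial words, read off terms.
Composite bracket: [[a3, a4], [a2, a1]]
Under [a, b] = ab - ba we get 8 signed associative words (2^3 = 8).
Keep just the words that open with a1:
  a1a2a3a4 appears with sign +1, giving the term +[[[a1, a2], a3], a4]
  a1a2a4a3 appears with sign -1, giving the term -[[[a1, a2], a4], a3]


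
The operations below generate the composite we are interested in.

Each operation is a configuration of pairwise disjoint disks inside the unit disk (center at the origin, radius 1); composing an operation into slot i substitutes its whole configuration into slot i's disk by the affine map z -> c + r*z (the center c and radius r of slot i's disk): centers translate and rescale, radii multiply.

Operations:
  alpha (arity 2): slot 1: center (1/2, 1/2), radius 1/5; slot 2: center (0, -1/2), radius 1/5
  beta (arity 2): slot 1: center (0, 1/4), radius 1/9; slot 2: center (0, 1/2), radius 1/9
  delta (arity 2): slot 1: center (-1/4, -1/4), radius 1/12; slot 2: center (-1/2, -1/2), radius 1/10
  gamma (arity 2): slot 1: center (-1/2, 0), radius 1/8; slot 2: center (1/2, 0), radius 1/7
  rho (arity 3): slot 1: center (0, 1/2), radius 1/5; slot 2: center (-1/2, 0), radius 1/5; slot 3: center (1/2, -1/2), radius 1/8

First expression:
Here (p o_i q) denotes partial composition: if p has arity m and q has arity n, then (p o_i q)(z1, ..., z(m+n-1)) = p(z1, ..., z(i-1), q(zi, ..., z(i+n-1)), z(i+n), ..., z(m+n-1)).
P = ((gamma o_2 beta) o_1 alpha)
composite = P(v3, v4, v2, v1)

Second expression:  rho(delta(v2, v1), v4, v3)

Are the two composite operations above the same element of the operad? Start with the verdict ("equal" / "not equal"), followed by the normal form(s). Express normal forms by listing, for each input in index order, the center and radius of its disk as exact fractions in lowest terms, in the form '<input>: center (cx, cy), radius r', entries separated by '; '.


not equal: they reduce to v1: center (1/2, 1/14), radius 1/63; v2: center (1/2, 1/28), radius 1/63; v3: center (-7/16, 1/16), radius 1/40; v4: center (-1/2, -1/16), radius 1/40 and v1: center (-1/10, 2/5), radius 1/50; v2: center (-1/20, 9/20), radius 1/60; v3: center (1/2, -1/2), radius 1/8; v4: center (-1/2, 0), radius 1/5

Normal form of the first expression: v1: center (1/2, 1/14), radius 1/63; v2: center (1/2, 1/28), radius 1/63; v3: center (-7/16, 1/16), radius 1/40; v4: center (-1/2, -1/16), radius 1/40
Normal form of the second expression: v1: center (-1/10, 2/5), radius 1/50; v2: center (-1/20, 9/20), radius 1/60; v3: center (1/2, -1/2), radius 1/8; v4: center (-1/2, 0), radius 1/5
They disagree, so not equal.


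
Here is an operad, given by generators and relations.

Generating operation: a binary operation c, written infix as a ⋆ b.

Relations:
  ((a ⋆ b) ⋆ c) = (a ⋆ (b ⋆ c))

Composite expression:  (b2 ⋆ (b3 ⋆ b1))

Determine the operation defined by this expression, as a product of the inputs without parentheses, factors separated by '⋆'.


b2 ⋆ b3 ⋆ b1

Key point: c is associative — brackets drop, the b-order remains.
(b3 ⋆ b1) collapses to b3 ⋆ b1
(b2 ⋆ (b3 ⋆ b1)) collapses to b2 ⋆ b3 ⋆ b1


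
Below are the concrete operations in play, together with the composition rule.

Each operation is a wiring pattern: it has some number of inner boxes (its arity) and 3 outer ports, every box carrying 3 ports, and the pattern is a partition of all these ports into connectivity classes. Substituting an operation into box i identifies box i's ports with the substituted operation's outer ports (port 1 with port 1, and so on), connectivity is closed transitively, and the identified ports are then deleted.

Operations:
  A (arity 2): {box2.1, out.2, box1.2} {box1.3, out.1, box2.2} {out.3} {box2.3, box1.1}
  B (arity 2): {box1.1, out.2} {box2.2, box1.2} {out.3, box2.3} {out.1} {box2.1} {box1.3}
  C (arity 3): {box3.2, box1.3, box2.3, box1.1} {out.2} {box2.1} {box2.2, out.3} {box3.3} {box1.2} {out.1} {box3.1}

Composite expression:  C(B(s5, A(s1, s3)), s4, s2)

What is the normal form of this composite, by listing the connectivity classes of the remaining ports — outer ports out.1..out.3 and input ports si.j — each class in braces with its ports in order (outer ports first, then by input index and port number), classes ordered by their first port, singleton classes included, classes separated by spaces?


{out.1} {out.2} {out.3, s4.2} {s1.1, s3.3} {s1.2, s3.1, s5.2} {s1.3, s3.2} {s2.1} {s2.2, s4.3} {s2.3} {s4.1} {s5.1} {s5.3}

Substituting into C glues patterns; closure does the rest.
A over (s1, s3) gives {out.1, s1.3, s3.2} {out.2, s1.2, s3.1} {out.3} {s1.1, s3.3}, out.j being that stage's outer ports
B over (s5, s1, s3) gives {out.1} {out.2, s5.1} {out.3} {s1.1, s3.3} {s1.2, s3.1, s5.2} {s1.3, s3.2} {s5.3}, out.j being that stage's outer ports
C over (s5, s1, s3, s4, s2) gives {out.1} {out.2} {out.3, s4.2} {s1.1, s3.3} {s1.2, s3.1, s5.2} {s1.3, s3.2} {s2.1} {s2.2, s4.3} {s2.3} {s4.1} {s5.1} {s5.3}, out.j being that stage's outer ports


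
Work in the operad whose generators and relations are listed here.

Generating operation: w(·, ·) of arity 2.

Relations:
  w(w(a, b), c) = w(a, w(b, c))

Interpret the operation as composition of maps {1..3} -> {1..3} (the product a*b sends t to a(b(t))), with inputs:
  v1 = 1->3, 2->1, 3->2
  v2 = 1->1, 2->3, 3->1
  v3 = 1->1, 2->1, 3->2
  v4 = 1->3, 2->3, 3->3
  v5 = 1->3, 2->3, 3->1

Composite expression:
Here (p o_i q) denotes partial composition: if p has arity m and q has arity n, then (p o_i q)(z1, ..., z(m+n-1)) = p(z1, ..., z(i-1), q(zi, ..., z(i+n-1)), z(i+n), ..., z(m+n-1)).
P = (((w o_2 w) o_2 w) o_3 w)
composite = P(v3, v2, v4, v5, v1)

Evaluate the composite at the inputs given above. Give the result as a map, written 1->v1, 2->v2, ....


w(v4, v5) = 1->3, 2->3, 3->3
w(v2, w(v4, v5)) = 1->1, 2->1, 3->1
w(w(v2, w(v4, v5)), v1) = 1->1, 2->1, 3->1
w(v3, w(w(v2, w(v4, v5)), v1)) = 1->1, 2->1, 3->1

1->1, 2->1, 3->1


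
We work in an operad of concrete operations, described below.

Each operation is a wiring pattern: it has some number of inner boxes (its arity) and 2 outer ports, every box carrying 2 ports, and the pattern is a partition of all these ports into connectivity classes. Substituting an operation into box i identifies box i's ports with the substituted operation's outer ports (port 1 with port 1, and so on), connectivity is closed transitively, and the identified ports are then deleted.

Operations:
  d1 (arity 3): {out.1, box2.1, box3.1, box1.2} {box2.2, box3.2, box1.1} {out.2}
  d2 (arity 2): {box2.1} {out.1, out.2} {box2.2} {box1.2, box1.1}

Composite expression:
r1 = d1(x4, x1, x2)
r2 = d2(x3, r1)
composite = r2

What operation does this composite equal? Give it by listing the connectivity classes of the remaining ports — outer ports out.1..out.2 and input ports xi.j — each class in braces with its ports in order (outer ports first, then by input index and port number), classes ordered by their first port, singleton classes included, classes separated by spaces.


{out.1, out.2} {x1.1, x2.1, x4.2} {x1.2, x2.2, x4.1} {x3.1, x3.2}

Connectivity passes through glued d2-boundaries; trace each wire chain.
after d1, the pattern on (x4, x1, x2) reads {out.1, x1.1, x2.1, x4.2} {out.2} {x1.2, x2.2, x4.1} (out.j = its outer ports)
after d2, the pattern on (x3, x4, x1, x2) reads {out.1, out.2} {x1.1, x2.1, x4.2} {x1.2, x2.2, x4.1} {x3.1, x3.2} (out.j = its outer ports)


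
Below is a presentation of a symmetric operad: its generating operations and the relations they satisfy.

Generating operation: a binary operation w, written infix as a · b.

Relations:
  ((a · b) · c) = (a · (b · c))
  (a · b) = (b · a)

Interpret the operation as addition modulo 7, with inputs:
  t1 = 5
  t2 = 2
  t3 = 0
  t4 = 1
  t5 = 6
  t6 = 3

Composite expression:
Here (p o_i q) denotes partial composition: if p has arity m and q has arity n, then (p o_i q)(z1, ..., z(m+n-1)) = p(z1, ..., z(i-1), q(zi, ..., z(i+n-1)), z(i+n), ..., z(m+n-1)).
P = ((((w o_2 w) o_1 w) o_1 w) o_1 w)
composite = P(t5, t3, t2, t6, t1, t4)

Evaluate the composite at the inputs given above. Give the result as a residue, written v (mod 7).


3 (mod 7)

(t5 · t3) = 6
((t5 · t3) · t2) = 1
(((t5 · t3) · t2) · t6) = 4
(t1 · t4) = 6
((((t5 · t3) · t2) · t6) · (t1 · t4)) = 3


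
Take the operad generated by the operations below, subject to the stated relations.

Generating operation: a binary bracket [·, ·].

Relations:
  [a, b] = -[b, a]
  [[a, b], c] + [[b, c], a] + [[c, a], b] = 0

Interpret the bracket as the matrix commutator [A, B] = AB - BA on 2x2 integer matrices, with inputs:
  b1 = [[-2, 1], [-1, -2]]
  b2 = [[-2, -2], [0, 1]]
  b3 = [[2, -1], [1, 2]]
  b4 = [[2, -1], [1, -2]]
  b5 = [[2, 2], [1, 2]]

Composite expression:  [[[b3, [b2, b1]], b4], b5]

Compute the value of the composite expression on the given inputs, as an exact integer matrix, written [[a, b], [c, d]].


[b2, b1] = [[2, -3], [-3, -2]]
[b3, [b2, b1]] = [[6, 4], [4, -6]]
[[b3, [b2, b1]], b4] = [[8, -28], [4, -8]]
[[[b3, [b2, b1]], b4], b5] = [[-36, 32], [-16, 36]]

[[-36, 32], [-16, 36]]


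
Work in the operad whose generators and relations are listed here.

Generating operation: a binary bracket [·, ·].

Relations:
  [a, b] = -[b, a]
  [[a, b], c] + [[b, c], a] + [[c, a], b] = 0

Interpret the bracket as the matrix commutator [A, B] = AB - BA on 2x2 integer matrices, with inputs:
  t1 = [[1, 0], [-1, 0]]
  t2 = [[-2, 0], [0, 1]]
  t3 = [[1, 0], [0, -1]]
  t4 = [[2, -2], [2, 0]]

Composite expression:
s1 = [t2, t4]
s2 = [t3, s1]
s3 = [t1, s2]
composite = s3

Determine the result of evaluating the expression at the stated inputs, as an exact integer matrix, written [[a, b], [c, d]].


[[12, 12], [12, -12]]

[t2, t4] = [[0, 6], [6, 0]]
[t3, [t2, t4]] = [[0, 12], [-12, 0]]
[t1, [t3, [t2, t4]]] = [[12, 12], [12, -12]]


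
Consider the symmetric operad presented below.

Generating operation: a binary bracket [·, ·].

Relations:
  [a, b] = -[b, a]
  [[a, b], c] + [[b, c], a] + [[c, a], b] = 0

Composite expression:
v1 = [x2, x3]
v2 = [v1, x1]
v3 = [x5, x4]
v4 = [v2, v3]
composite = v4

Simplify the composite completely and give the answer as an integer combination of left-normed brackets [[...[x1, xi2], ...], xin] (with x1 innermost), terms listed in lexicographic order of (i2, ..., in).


[[[[x1, x2], x3], x4], x5] - [[[[x1, x2], x3], x5], x4] - [[[[x1, x3], x2], x4], x5] + [[[[x1, x3], x2], x5], x4]

In the tensor algebra, words opening x1 carry the x1-anchored form.
Composite bracket: [[[x2, x3], x1], [x5, x4]]
The bracket unfolds into 16 signed words via [a, b] = ab - ba (2^4 = 16).
Only words starting with x1 matter:
  from x1x2x3x4x5, sign +1: term +[[[[x1, x2], x3], x4], x5]
  from x1x2x3x5x4, sign -1: term -[[[[x1, x2], x3], x5], x4]
  from x1x3x2x4x5, sign -1: term -[[[[x1, x3], x2], x4], x5]
  from x1x3x2x5x4, sign +1: term +[[[[x1, x3], x2], x5], x4]


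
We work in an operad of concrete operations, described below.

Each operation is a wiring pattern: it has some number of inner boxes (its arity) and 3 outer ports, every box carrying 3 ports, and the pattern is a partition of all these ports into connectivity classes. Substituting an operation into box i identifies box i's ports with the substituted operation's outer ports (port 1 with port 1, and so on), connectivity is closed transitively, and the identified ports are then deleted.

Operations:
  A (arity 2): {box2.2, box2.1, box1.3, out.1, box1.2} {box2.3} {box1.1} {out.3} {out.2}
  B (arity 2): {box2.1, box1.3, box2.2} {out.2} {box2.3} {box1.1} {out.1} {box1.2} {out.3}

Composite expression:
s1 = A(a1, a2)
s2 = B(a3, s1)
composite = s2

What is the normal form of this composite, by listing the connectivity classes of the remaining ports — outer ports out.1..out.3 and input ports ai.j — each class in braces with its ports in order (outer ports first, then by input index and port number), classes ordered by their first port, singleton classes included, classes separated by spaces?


Connectivity passes through glued B-boundaries; trace each wire chain.
after A, the pattern on (a1, a2) reads {out.1, a1.2, a1.3, a2.1, a2.2} {out.2} {out.3} {a1.1} {a2.3} (out.j = its outer ports)
after B, the pattern on (a3, a1, a2) reads {out.1} {out.2} {out.3} {a1.1} {a1.2, a1.3, a2.1, a2.2, a3.3} {a2.3} {a3.1} {a3.2} (out.j = its outer ports)

{out.1} {out.2} {out.3} {a1.1} {a1.2, a1.3, a2.1, a2.2, a3.3} {a2.3} {a3.1} {a3.2}


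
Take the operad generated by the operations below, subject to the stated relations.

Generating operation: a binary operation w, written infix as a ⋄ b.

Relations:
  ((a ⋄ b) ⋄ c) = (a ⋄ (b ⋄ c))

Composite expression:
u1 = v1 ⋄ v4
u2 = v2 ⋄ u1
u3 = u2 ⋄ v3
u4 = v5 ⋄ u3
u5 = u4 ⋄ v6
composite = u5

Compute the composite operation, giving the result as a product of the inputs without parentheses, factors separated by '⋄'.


v5 ⋄ v2 ⋄ v1 ⋄ v4 ⋄ v3 ⋄ v6

Key point: w is associative — brackets drop, the v-order remains.
(v1 ⋄ v4) spells out as v1 ⋄ v4
(v2 ⋄ (v1 ⋄ v4)) spells out as v2 ⋄ v1 ⋄ v4
((v2 ⋄ (v1 ⋄ v4)) ⋄ v3) spells out as v2 ⋄ v1 ⋄ v4 ⋄ v3
(v5 ⋄ ((v2 ⋄ (v1 ⋄ v4)) ⋄ v3)) spells out as v5 ⋄ v2 ⋄ v1 ⋄ v4 ⋄ v3
((v5 ⋄ ((v2 ⋄ (v1 ⋄ v4)) ⋄ v3)) ⋄ v6) spells out as v5 ⋄ v2 ⋄ v1 ⋄ v4 ⋄ v3 ⋄ v6


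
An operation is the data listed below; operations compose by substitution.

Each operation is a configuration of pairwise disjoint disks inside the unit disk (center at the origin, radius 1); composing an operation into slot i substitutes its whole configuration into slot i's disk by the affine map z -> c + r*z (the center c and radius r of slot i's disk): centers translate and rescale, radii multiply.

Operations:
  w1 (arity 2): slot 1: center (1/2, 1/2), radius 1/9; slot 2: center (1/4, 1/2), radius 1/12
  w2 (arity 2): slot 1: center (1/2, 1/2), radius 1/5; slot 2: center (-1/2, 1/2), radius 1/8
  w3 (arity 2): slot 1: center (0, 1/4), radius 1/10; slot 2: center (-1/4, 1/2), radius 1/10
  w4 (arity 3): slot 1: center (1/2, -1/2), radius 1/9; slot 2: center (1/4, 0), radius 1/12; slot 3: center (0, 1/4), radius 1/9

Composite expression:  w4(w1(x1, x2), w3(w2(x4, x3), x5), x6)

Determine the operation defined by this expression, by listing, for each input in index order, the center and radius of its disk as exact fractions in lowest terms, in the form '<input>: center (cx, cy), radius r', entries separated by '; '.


Follow each x-input down from w4: c' goes to c + r*c', radius to r*r'.
x1: after 2 affine steps, its disk has center (5/9, -4/9), radius 1/81
x2: after 2 affine steps, its disk has center (19/36, -4/9), radius 1/108
x4: after 3 affine steps, its disk has center (61/240, 1/40), radius 1/600
x3: after 3 affine steps, its disk has center (59/240, 1/40), radius 1/960
x5: after 2 affine steps, its disk has center (11/48, 1/24), radius 1/120
x6: after 1 affine step, its disk has center (0, 1/4), radius 1/9

x1: center (5/9, -4/9), radius 1/81; x2: center (19/36, -4/9), radius 1/108; x3: center (59/240, 1/40), radius 1/960; x4: center (61/240, 1/40), radius 1/600; x5: center (11/48, 1/24), radius 1/120; x6: center (0, 1/4), radius 1/9


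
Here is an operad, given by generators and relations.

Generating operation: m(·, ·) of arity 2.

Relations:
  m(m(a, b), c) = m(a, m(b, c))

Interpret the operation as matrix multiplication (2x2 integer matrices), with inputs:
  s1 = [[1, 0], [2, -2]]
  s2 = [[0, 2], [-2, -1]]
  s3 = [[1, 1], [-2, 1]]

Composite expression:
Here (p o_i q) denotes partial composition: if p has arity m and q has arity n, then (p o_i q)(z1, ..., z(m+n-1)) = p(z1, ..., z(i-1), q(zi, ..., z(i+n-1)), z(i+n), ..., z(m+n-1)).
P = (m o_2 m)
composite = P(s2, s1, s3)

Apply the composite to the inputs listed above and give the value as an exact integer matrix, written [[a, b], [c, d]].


[[12, 0], [-8, -2]]

m(s1, s3) = [[1, 1], [6, 0]]
m(s2, m(s1, s3)) = [[12, 0], [-8, -2]]


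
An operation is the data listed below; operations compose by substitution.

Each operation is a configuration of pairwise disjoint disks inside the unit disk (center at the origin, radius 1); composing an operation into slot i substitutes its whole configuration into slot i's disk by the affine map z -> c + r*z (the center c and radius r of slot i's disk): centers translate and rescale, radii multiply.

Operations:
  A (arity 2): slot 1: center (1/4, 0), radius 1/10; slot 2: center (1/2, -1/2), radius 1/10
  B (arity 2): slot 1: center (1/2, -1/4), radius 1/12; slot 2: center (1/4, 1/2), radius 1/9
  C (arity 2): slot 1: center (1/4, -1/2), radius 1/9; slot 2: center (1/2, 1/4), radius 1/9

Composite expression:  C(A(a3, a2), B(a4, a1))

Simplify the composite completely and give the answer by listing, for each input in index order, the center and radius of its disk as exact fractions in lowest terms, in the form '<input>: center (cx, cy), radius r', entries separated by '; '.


a1: center (19/36, 11/36), radius 1/81; a2: center (11/36, -5/9), radius 1/90; a3: center (5/18, -1/2), radius 1/90; a4: center (5/9, 2/9), radius 1/108


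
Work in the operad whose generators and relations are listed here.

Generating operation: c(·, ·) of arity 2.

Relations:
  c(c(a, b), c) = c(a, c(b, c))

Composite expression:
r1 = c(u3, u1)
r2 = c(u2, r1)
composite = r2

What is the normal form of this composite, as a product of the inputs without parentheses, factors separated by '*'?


The c-tree's shape is irrelevant; the u-reading-order decides.
c(u3, u1) linearizes to u3 * u1
c(u2, c(u3, u1)) linearizes to u2 * u3 * u1

u2 * u3 * u1


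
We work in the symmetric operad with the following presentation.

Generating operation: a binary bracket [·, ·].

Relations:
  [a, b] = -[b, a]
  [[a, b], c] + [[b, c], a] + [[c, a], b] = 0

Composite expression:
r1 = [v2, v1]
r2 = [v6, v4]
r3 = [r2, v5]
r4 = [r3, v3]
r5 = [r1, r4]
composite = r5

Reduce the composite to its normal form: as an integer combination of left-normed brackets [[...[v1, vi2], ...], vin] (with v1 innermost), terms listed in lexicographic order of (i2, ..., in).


Skip Jacobi rewriting: expand, keep v1-initial words, read off terms.
Composite bracket: [[v2, v1], [[[v6, v4], v5], v3]]
Under [a, b] = ab - ba we get 32 signed associative words (2^5 = 32).
Words beginning with v1 determine it all:
  word v1v2v3v4v6v5 has sign -1, contributing -[[[[[v1, v2], v3], v4], v6], v5]
  word v1v2v3v5v4v6 has sign +1, contributing +[[[[[v1, v2], v3], v5], v4], v6]
  word v1v2v3v5v6v4 has sign -1, contributing -[[[[[v1, v2], v3], v5], v6], v4]
  word v1v2v3v6v4v5 has sign +1, contributing +[[[[[v1, v2], v3], v6], v4], v5]
  word v1v2v4v6v5v3 has sign +1, contributing +[[[[[v1, v2], v4], v6], v5], v3]
  word v1v2v5v4v6v3 has sign -1, contributing -[[[[[v1, v2], v5], v4], v6], v3]
  word v1v2v5v6v4v3 has sign +1, contributing +[[[[[v1, v2], v5], v6], v4], v3]
  word v1v2v6v4v5v3 has sign -1, contributing -[[[[[v1, v2], v6], v4], v5], v3]

-[[[[[v1, v2], v3], v4], v6], v5] + [[[[[v1, v2], v3], v5], v4], v6] - [[[[[v1, v2], v3], v5], v6], v4] + [[[[[v1, v2], v3], v6], v4], v5] + [[[[[v1, v2], v4], v6], v5], v3] - [[[[[v1, v2], v5], v4], v6], v3] + [[[[[v1, v2], v5], v6], v4], v3] - [[[[[v1, v2], v6], v4], v5], v3]


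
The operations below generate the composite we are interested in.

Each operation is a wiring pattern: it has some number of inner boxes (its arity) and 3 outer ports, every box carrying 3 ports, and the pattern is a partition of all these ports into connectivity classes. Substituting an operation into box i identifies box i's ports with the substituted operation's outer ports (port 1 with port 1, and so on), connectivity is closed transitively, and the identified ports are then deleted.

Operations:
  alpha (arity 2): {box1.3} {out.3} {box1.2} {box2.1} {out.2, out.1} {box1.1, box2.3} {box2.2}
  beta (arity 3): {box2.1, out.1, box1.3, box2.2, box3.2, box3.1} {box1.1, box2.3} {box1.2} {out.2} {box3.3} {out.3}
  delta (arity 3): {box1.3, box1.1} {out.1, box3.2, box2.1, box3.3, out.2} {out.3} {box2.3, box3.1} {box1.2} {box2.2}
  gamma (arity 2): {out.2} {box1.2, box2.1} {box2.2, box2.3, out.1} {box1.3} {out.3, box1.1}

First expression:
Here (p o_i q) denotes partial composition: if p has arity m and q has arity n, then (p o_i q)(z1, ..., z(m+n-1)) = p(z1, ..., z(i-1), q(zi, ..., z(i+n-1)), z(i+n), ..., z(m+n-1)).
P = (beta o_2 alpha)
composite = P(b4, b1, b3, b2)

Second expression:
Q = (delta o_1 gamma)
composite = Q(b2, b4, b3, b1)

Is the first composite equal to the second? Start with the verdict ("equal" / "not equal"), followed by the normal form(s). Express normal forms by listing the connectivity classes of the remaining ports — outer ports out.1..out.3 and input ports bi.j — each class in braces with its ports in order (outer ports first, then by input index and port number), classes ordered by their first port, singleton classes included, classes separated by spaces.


not equal; the first gives {out.1, b2.1, b2.2, b4.3} {out.2} {out.3} {b1.1, b3.3} {b1.2} {b1.3} {b2.3} {b3.1} {b3.2} {b4.1} {b4.2} and the second {out.1, out.2, b1.2, b1.3, b3.1} {out.3} {b1.1, b3.3} {b2.1, b4.2, b4.3} {b2.2, b4.1} {b2.3} {b3.2}

The first expression, normalized: {out.1, b2.1, b2.2, b4.3} {out.2} {out.3} {b1.1, b3.3} {b1.2} {b1.3} {b2.3} {b3.1} {b3.2} {b4.1} {b4.2}
The second expression, normalized: {out.1, out.2, b1.2, b1.3, b3.1} {out.3} {b1.1, b3.3} {b2.1, b4.2, b4.3} {b2.2, b4.1} {b2.3} {b3.2}
The normal forms differ: not equal.


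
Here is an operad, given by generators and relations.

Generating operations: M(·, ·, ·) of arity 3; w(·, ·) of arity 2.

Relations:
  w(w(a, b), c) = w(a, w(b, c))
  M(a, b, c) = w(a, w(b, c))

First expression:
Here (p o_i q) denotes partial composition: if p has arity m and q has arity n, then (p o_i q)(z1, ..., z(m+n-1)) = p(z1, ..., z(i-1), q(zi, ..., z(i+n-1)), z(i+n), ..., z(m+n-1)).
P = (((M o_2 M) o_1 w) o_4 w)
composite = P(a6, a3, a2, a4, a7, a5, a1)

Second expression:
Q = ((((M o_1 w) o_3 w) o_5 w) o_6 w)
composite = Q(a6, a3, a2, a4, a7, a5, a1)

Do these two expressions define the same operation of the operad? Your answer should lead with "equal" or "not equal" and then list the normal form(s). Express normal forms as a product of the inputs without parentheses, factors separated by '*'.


The first composite normalizes to a6 * a3 * a2 * a4 * a7 * a5 * a1
The second composite normalizes to a6 * a3 * a2 * a4 * a7 * a5 * a1
Identical normal forms: equal.

equal — both sides give a6 * a3 * a2 * a4 * a7 * a5 * a1


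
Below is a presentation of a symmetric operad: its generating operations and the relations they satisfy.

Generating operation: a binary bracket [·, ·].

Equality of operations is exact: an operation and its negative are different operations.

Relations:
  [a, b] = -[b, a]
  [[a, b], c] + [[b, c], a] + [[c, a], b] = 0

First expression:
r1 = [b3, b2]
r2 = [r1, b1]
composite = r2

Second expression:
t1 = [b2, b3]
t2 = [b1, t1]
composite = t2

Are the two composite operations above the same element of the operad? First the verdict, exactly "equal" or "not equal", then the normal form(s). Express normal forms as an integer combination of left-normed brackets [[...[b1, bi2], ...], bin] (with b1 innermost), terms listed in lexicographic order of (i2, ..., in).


equal — both sides give [[b1, b2], b3] - [[b1, b3], b2]

Reducing the first expression gives [[b1, b2], b3] - [[b1, b3], b2]
Reducing the second expression gives [[b1, b2], b3] - [[b1, b3], b2]
The normal forms match — equal.
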